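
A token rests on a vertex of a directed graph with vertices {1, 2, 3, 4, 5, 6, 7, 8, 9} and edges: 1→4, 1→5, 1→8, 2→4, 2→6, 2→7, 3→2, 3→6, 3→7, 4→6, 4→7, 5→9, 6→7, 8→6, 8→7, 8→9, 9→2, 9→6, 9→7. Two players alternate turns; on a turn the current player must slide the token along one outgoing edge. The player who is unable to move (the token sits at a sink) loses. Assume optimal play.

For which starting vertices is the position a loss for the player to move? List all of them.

5, 7

Work bottom-up. With no move the player to move loses. Otherwise the position is W if at least one move leads to an L position for the opponent, and L if every move leads to a W.
Every edge goes from a vertex to one that appears earlier in the order 7, 6, 4, 2, 3, 9, 8, 5, 1, so processing vertices in that order labels each vertex after all of its successors.
7: no outgoing edge → L
6: can move to 7, which is L ⇒ W
4: can move to 7, which is L ⇒ W
2: can move to 7, which is L ⇒ W
3: can move to 7, which is L ⇒ W
9: can move to 7, which is L ⇒ W
8: can move to 7, which is L ⇒ W
5: the only move is to 9(W), a W ⇒ L
1: can move to 5, which is L ⇒ W
Reading off the rows marked L gives the requested list; there are 2 such vertices.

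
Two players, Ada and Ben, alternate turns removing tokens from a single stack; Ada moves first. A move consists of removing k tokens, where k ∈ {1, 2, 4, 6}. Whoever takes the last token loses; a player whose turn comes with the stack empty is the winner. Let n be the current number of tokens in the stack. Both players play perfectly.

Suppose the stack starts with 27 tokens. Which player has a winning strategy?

Classify positions by backward induction: terminal positions (no move available) are W. From any other position, the mover wins iff some move reaches an L.
n=0: no move; the opponent has just taken the last token and therefore loses → W
n=1: the only move is to 0(W), a W ⇒ L
n=2: can move to 1, which is L ⇒ W
n=3: can move to 1, which is L ⇒ W
n=4: moves to 3(W), 2(W), 0(W); every one is W ⇒ L
n=5: can move to 4, which is L ⇒ W
n=6: can move to 4, which is L ⇒ W
n=7: can move to 1, which is L ⇒ W
n=8: can move to 4, which is L ⇒ W
n=9: moves to 8(W), 7(W), 5(W), 3(W); every one is W ⇒ L
n=10: can move to 9, which is L ⇒ W
n=11: can move to 9, which is L ⇒ W
n=12: moves to 11(W), 10(W), 8(W), 6(W); every one is W ⇒ L
n=13: can move to 12, which is L ⇒ W
n=14: can move to 12, which is L ⇒ W
n=15: can move to 9, which is L ⇒ W
n=16: can move to 12, which is L ⇒ W
n=17: moves to 16(W), 15(W), 13(W), 11(W); every one is W ⇒ L
n=18: can move to 17, which is L ⇒ W
n=19: can move to 17, which is L ⇒ W
n=20: moves to 19(W), 18(W), 16(W), 14(W); every one is W ⇒ L
n=21: can move to 20, which is L ⇒ W
n=22: can move to 20, which is L ⇒ W
n=23: can move to 17, which is L ⇒ W
n=24: can move to 20, which is L ⇒ W
n=25: moves to 24(W), 23(W), 21(W), 19(W); every one is W ⇒ L
n=26: can move to 25, which is L ⇒ W
n=27: can move to 25, which is L ⇒ W
From 27 Ada can remove 2, leaving 25, reaching an L position.

Ada wins.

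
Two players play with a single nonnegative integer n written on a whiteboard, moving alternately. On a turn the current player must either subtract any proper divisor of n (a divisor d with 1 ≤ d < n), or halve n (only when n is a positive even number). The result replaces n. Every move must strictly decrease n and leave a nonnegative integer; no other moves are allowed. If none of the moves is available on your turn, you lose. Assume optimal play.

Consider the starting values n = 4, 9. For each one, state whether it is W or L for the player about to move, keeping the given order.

4: W, 9: L

Classify positions by backward induction: terminal positions (no move available) are L. From any other position, the mover wins iff some move reaches an L.
n=0: no move → L
n=1: no move → L
n=2: reaches L-position 1 → W
n=3: only reaches 2(W), which is W → L
n=4: reaches L-position 3 → W
n=5: only reaches 4(W), which is W → L
n=6: reaches L-position 3 → W
n=7: only reaches 6(W), which is W → L
n=8: reaches L-position 7 → W
n=9: only reaches 6(W), 8(W), all W → L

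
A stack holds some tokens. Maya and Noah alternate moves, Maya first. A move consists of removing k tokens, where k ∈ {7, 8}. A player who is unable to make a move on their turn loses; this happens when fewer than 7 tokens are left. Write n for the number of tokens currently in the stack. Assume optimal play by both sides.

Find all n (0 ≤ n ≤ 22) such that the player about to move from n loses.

0, 1, 2, 3, 4, 5, 6, 15, 16, 17, 18, 19, 20, 21

Positions with no move are L. A position that does have a move is losing for the player to move precisely when every available move leads to a winning position for the opponent. Fill in the labels:
n=0: no move → L
n=1: no move → L
n=2: no move → L
n=3: no move → L
n=4: no move → L
n=5: no move → L
n=6: no move → L
n=7: reaches L-position 0 → W
n=8: reaches L-position 1 → W
n=9: reaches L-position 2 → W
n=10: reaches L-position 3 → W
n=11: reaches L-position 4 → W
n=12: reaches L-position 5 → W
n=13: reaches L-position 6 → W
n=14: reaches L-position 6 → W
n=15: only reaches 8(W), 7(W), all W → L
n=16: only reaches 9(W), 8(W), all W → L
n=17: only reaches 10(W), 9(W), all W → L
n=18: only reaches 11(W), 10(W), all W → L
n=19: only reaches 12(W), 11(W), all W → L
n=20: only reaches 13(W), 12(W), all W → L
n=21: only reaches 14(W), 13(W), all W → L
n=22: reaches L-position 15 → W
The losing starting values of n are exactly the entries labelled L in this table (14 of them).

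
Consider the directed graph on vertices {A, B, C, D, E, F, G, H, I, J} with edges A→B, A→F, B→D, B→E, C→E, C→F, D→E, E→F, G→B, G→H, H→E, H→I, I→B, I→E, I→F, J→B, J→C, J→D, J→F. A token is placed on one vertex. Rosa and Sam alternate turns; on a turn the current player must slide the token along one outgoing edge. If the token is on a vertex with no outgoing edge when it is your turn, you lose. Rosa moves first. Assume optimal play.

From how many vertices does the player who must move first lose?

Work bottom-up. With no move the player to move loses. Otherwise the position is W if at least one move leads to an L position for the opponent, and L if every move leads to a W.
Every edge goes from a vertex to one that appears earlier in the order F, E, D, B, I, H, A, C, G, J, so processing vertices in that order labels each vertex after all of its successors.
F: no outgoing edge → L
E: can move to F, which is L ⇒ W
D: the only move is to E(W), a W ⇒ L
B: can move to D, which is L ⇒ W
I: can move to F, which is L ⇒ W
H: moves to I(W), E(W); every one is W ⇒ L
A: can move to F, which is L ⇒ W
C: can move to F, which is L ⇒ W
G: can move to H, which is L ⇒ W
J: can move to D, which is L ⇒ W
The L vertices are D, F, H; that is 3 in all.

3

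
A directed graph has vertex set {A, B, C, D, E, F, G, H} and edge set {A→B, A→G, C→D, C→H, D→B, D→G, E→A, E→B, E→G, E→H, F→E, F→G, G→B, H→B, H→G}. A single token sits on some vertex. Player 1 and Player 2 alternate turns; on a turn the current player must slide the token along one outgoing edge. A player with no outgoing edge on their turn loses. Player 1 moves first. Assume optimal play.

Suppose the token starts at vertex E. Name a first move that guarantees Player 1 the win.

Use the standard recursion: the mover loses at a terminal position; elsewhere, the mover wins exactly when some move hands the opponent an L position.
Every edge goes from a vertex to one that appears earlier in the order B, G, D, H, A, E, F, C, so processing vertices in that order labels each vertex after all of its successors.
B: no outgoing edge → L
G: can move to B, which is L ⇒ W
D: can move to B, which is L ⇒ W
H: can move to B, which is L ⇒ W
A: can move to B, which is L ⇒ W
E: can move to B, which is L ⇒ W
F: moves to E(W), G(W); every one is W ⇒ L
C: moves to H(W), D(W); every one is W ⇒ L
From E, the L positions reachable in one move are: B.

Move to B.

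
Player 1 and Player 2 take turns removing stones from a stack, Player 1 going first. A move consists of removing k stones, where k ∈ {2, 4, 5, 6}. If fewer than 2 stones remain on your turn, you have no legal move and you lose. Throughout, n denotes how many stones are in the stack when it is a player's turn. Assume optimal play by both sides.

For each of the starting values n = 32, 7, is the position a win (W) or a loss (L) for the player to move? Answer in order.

Label each position W (a win for the player to move) or L (a loss). A position with no legal move is L; any other position is W exactly when some move reaches an L, and L when every move reaches a W.
n=0: no move → L
n=1: no move → L
n=2: can move to 0, which is L ⇒ W
n=3: can move to 1, which is L ⇒ W
n=4: can move to 0, which is L ⇒ W
n=5: can move to 1, which is L ⇒ W
n=6: can move to 1, which is L ⇒ W
n=7: can move to 1, which is L ⇒ W
n=8: moves to 6(W), 4(W), 3(W), 2(W); every one is W ⇒ L
n=9: moves to 7(W), 5(W), 4(W), 3(W); every one is W ⇒ L
n=10: can move to 8, which is L ⇒ W
n=11: can move to 9, which is L ⇒ W
n=12: can move to 8, which is L ⇒ W
n=13: can move to 9, which is L ⇒ W
n=14: can move to 9, which is L ⇒ W
n=15: can move to 9, which is L ⇒ W
n=16: moves to 14(W), 12(W), 11(W), 10(W); every one is W ⇒ L
n=17: moves to 15(W), 13(W), 12(W), 11(W); every one is W ⇒ L
n=18: can move to 16, which is L ⇒ W
n=19: can move to 17, which is L ⇒ W
n=20: can move to 16, which is L ⇒ W
n=21: can move to 17, which is L ⇒ W
n=22: can move to 17, which is L ⇒ W
n=23: can move to 17, which is L ⇒ W
n=24: moves to 22(W), 20(W), 19(W), 18(W); every one is W ⇒ L
n=25: moves to 23(W), 21(W), 20(W), 19(W); every one is W ⇒ L
n=26: can move to 24, which is L ⇒ W
n=27: can move to 25, which is L ⇒ W
n=28: can move to 24, which is L ⇒ W
n=29: can move to 25, which is L ⇒ W
n=30: can move to 25, which is L ⇒ W
n=31: can move to 25, which is L ⇒ W
n=32: moves to 30(W), 28(W), 27(W), 26(W); every one is W ⇒ L

32: L, 7: W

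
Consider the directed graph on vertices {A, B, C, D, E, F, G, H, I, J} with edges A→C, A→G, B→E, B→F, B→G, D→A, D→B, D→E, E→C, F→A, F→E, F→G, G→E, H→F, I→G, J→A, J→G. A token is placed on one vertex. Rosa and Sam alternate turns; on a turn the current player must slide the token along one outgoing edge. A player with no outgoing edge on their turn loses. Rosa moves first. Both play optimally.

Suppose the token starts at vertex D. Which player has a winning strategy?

Sam wins.

Positions with no move are L. A position that does have a move is losing for the player to move precisely when every available move leads to a winning position for the opponent. Fill in the labels:
Every edge goes from a vertex to one that appears earlier in the order C, E, G, A, F, B, J, I, D, H, so processing vertices in that order labels each vertex after all of its successors.
C: no outgoing edge → L
E: W (go to C, an L position)
G: L (sole option E(W) is W)
A: W (go to G, an L position)
F: W (go to G, an L position)
B: W (go to G, an L position)
J: W (go to G, an L position)
I: W (go to G, an L position)
D: L (options B(W), A(W), E(W) are all W)
H: L (sole option F(W) is W)
The starting position D is L: whatever Rosa does, the opponent receives a W position.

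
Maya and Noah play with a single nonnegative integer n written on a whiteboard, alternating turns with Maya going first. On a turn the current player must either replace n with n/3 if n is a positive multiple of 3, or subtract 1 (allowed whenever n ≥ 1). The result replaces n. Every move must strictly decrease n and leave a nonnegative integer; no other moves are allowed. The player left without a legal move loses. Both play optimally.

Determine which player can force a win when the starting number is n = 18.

Maya wins.

Work bottom-up. With no move the player to move loses. Otherwise the position is W if at least one move leads to an L position for the opponent, and L if every move leads to a W.
n=0: no move → L
n=1: →0(L), so W
n=2: →1(W) only, which is W, so L
n=3: →2(L), so W
n=4: →3(W) only, which is W, so L
n=5: →4(L), so W
n=6: →2(L), so W
n=7: →6(W) only, which is W, so L
n=8: →7(L), so W
n=9: →3(W), 8(W) — all W, so L
n=10: →9(L), so W
n=11: →10(W) only, which is W, so L
n=12: →4(L), so W
n=13: →12(W) only, which is W, so L
n=14: →13(L), so W
n=15: →5(W), 14(W) — all W, so L
n=16: →15(L), so W
n=17: →16(W) only, which is W, so L
n=18: →17(L), so W
From 18 Maya can move to 17, reaching an L position.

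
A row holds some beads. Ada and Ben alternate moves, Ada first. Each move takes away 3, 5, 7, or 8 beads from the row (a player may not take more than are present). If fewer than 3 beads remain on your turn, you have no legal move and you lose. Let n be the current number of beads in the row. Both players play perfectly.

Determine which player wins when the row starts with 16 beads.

Positions with no move are L. A position that does have a move is losing for the player to move precisely when every available move leads to a winning position for the opponent. Fill in the labels:
n=0: no move → L
n=1: no move → L
n=2: no move → L
n=3: →0(L), so W
n=4: →1(L), so W
n=5: →2(L), so W
n=6: →1(L), so W
n=7: →2(L), so W
n=8: →1(L), so W
n=9: →2(L), so W
n=10: →2(L), so W
n=11: →8(W), 6(W), 4(W), 3(W) — all W, so L
n=12: →9(W), 7(W), 5(W), 4(W) — all W, so L
n=13: →10(W), 8(W), 6(W), 5(W) — all W, so L
n=14: →11(L), so W
n=15: →12(L), so W
n=16: →13(L), so W
The starting position 16 is W: Ada should remove 3, leaving 13, handing over an L position.

Ada wins.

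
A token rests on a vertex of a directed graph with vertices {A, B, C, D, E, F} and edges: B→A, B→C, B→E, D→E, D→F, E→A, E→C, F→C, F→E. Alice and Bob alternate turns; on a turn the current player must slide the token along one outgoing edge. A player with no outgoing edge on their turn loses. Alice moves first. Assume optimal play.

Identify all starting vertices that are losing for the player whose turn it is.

Build the W/L table. Terminal = L. A non-terminal position is W if it has a move to some L; otherwise it is L.
Every edge goes from a vertex to one that appears earlier in the order C, A, E, F, B, D, so processing vertices in that order labels each vertex after all of its successors.
C: no outgoing edge → L
A: no outgoing edge → L
E: →A(L), so W
F: →C(L), so W
B: →A(L), so W
D: →F(W), E(W) — all W, so L
The losing starting vertices are exactly the entries labelled L in this table (3 of them).

A, C, D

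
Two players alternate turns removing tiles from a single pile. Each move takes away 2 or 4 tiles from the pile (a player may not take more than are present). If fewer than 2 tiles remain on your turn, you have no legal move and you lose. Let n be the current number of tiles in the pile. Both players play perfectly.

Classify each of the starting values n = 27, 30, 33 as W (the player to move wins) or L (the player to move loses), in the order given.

27: W, 30: L, 33: W

Classify positions by backward induction: terminal positions (no move available) are L. From any other position, the mover wins iff some move reaches an L.
n=0: no move → L
n=1: no move → L
n=2: W (go to 0, an L position)
n=3: W (go to 1, an L position)
n=4: W (go to 0, an L position)
n=5: W (go to 1, an L position)
n=6: L (options 4(W), 2(W) are all W)
n=7: L (options 5(W), 3(W) are all W)
n=8: W (go to 6, an L position)
n=9: W (go to 7, an L position)
n=10: W (go to 6, an L position)
n=11: W (go to 7, an L position)
n=12: L (options 10(W), 8(W) are all W)
n=13: L (options 11(W), 9(W) are all W)
n=14: W (go to 12, an L position)
n=15: W (go to 13, an L position)
n=16: W (go to 12, an L position)
n=17: W (go to 13, an L position)
n=18: L (options 16(W), 14(W) are all W)
n=19: L (options 17(W), 15(W) are all W)
n=20: W (go to 18, an L position)
n=21: W (go to 19, an L position)
n=22: W (go to 18, an L position)
n=23: W (go to 19, an L position)
n=24: L (options 22(W), 20(W) are all W)
n=25: L (options 23(W), 21(W) are all W)
n=26: W (go to 24, an L position)
n=27: W (go to 25, an L position)
n=28: W (go to 24, an L position)
n=29: W (go to 25, an L position)
n=30: L (options 28(W), 26(W) are all W)
n=31: L (options 29(W), 27(W) are all W)
n=32: W (go to 30, an L position)
n=33: W (go to 31, an L position)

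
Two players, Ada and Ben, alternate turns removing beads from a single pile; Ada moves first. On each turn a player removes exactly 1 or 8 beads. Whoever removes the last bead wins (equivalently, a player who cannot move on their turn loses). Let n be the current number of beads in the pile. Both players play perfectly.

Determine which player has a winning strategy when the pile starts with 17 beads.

Build the W/L table. Terminal = L. A non-terminal position is W if it has a move to some L; otherwise it is L.
n=0: no move → L
n=1: →0(L), so W
n=2: →1(W) only, which is W, so L
n=3: →2(L), so W
n=4: →3(W) only, which is W, so L
n=5: →4(L), so W
n=6: →5(W) only, which is W, so L
n=7: →6(L), so W
n=8: →0(L), so W
n=9: →8(W), 1(W) — all W, so L
n=10: →9(L), so W
n=11: →10(W), 3(W) — all W, so L
n=12: →11(L), so W
n=13: →12(W), 5(W) — all W, so L
n=14: →13(L), so W
n=15: →14(W), 7(W) — all W, so L
n=16: →15(L), so W
n=17: →9(L), so W
The starting position 17 is W: Ada should remove 8, leaving 9, handing over an L position.

Ada wins.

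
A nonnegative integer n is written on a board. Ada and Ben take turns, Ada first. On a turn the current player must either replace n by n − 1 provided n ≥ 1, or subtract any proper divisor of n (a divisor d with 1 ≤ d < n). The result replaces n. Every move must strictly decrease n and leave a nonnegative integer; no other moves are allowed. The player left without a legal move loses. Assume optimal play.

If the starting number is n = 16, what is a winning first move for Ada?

Positions with no move are L. A position that does have a move is losing for the player to move precisely when every available move leads to a winning position for the opponent. Fill in the labels:
n=0: no move → L
n=1: reaches L-position 0 → W
n=2: only reaches 1(W), which is W → L
n=3: reaches L-position 2 → W
n=4: reaches L-position 2 → W
n=5: only reaches 4(W), which is W → L
n=6: reaches L-position 5 → W
n=7: only reaches 6(W), which is W → L
n=8: reaches L-position 7 → W
n=9: only reaches 6(W), 8(W), all W → L
n=10: reaches L-position 5 → W
n=11: only reaches 10(W), which is W → L
n=12: reaches L-position 9 → W
n=13: only reaches 12(W), which is W → L
n=14: reaches L-position 7 → W
n=15: only reaches 10(W), 12(W), 14(W), all W → L
n=16: reaches L-position 15 → W
From 16, the L positions reachable in one move are: 15.

Move to 15.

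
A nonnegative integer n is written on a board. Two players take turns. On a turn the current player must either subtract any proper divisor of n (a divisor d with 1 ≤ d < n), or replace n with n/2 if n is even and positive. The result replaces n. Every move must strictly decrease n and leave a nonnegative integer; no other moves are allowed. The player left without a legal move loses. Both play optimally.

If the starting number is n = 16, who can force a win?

The first player wins.

Positions with no move are L. A position that does have a move is losing for the player to move precisely when every available move leads to a winning position for the opponent. Fill in the labels:
n=0: no move → L
n=1: no move → L
n=2: can move to 1, which is L ⇒ W
n=3: the only move is to 2(W), a W ⇒ L
n=4: can move to 3, which is L ⇒ W
n=5: the only move is to 4(W), a W ⇒ L
n=6: can move to 3, which is L ⇒ W
n=7: the only move is to 6(W), a W ⇒ L
n=8: can move to 7, which is L ⇒ W
n=9: moves to 6(W), 8(W); every one is W ⇒ L
n=10: can move to 5, which is L ⇒ W
n=11: the only move is to 10(W), a W ⇒ L
n=12: can move to 9, which is L ⇒ W
n=13: the only move is to 12(W), a W ⇒ L
n=14: can move to 7, which is L ⇒ W
n=15: moves to 10(W), 12(W), 14(W); every one is W ⇒ L
n=16: can move to 15, which is L ⇒ W
From 16 the player to move can move to 15, reaching an L position.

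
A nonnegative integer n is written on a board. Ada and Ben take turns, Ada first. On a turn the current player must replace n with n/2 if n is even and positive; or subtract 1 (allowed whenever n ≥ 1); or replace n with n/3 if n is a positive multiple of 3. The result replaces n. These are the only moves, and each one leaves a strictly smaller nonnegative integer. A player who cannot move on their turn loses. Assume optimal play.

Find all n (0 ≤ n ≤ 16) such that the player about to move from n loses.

Positions with no move are L. A position that does have a move is losing for the player to move precisely when every available move leads to a winning position for the opponent. Fill in the labels:
n=0: no move → L
n=1: →0(L), so W
n=2: →1(W) only, which is W, so L
n=3: →2(L), so W
n=4: →2(L), so W
n=5: →4(W) only, which is W, so L
n=6: →2(L), so W
n=7: →6(W) only, which is W, so L
n=8: →7(L), so W
n=9: →3(W), 8(W) — all W, so L
n=10: →5(L), so W
n=11: →10(W) only, which is W, so L
n=12: →11(L), so W
n=13: →12(W) only, which is W, so L
n=14: →7(L), so W
n=15: →5(L), so W
n=16: →8(W), 15(W) — all W, so L
The losing starting values of n are exactly the entries labelled L in this table (8 of them).

0, 2, 5, 7, 9, 11, 13, 16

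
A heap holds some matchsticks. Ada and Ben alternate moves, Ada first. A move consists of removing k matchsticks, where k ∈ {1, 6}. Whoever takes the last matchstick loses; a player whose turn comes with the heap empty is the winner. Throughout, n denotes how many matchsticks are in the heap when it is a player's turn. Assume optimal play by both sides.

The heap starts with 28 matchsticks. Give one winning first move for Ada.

Positions with no move are W. A position that does have a move is losing for the player to move precisely when every available move leads to a winning position for the opponent. Fill in the labels:
n=0: no move; the opponent has just taken the last matchstick and therefore loses → W
n=1: →0(W) only, which is W, so L
n=2: →1(L), so W
n=3: →2(W) only, which is W, so L
n=4: →3(L), so W
n=5: →4(W) only, which is W, so L
n=6: →5(L), so W
n=7: →1(L), so W
n=8: →7(W), 2(W) — all W, so L
n=9: →8(L), so W
n=10: →9(W), 4(W) — all W, so L
n=11: →10(L), so W
n=12: →11(W), 6(W) — all W, so L
n=13: →12(L), so W
n=14: →8(L), so W
n=15: →14(W), 9(W) — all W, so L
n=16: →15(L), so W
n=17: →16(W), 11(W) — all W, so L
n=18: →17(L), so W
n=19: →18(W), 13(W) — all W, so L
n=20: →19(L), so W
n=21: →15(L), so W
n=22: →21(W), 16(W) — all W, so L
n=23: →22(L), so W
n=24: →23(W), 18(W) — all W, so L
n=25: →24(L), so W
n=26: →25(W), 20(W) — all W, so L
n=27: →26(L), so W
n=28: →22(L), so W
From 28, the L positions reachable in one move are: 22.

Remove 6, leaving 22.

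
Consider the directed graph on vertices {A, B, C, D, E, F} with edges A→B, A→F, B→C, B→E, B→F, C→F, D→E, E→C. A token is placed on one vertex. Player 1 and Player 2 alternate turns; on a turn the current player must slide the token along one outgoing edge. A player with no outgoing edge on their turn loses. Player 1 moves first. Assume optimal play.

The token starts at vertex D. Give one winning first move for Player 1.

Use the standard recursion: the mover loses at a terminal position; elsewhere, the mover wins exactly when some move hands the opponent an L position.
Every edge goes from a vertex to one that appears earlier in the order F, C, E, B, D, A, so processing vertices in that order labels each vertex after all of its successors.
F: no outgoing edge → L
C: W (go to F, an L position)
E: L (sole option C(W) is W)
B: W (go to E, an L position)
D: W (go to E, an L position)
A: W (go to F, an L position)
From D, the L positions reachable in one move are: E.

Move to E.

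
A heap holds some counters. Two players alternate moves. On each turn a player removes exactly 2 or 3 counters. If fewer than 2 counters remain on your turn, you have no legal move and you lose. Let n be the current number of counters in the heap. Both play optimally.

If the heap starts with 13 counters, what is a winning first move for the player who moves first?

Remove 2, leaving 11.

Work bottom-up. With no move the player to move loses. Otherwise the position is W if at least one move leads to an L position for the opponent, and L if every move leads to a W.
n=0: no move → L
n=1: no move → L
n=2: W (go to 0, an L position)
n=3: W (go to 1, an L position)
n=4: W (go to 1, an L position)
n=5: L (options 3(W), 2(W) are all W)
n=6: L (options 4(W), 3(W) are all W)
n=7: W (go to 5, an L position)
n=8: W (go to 6, an L position)
n=9: W (go to 6, an L position)
n=10: L (options 8(W), 7(W) are all W)
n=11: L (options 9(W), 8(W) are all W)
n=12: W (go to 10, an L position)
n=13: W (go to 11, an L position)
From 13, the L positions reachable in one move are: 11, 10. Any move reaching one of these is winning.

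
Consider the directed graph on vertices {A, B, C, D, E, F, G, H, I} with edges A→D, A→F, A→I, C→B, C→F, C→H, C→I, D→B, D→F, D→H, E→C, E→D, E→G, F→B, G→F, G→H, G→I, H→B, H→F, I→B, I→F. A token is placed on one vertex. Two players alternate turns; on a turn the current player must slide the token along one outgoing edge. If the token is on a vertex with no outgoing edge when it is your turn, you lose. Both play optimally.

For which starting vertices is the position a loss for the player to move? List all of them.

A, B, G

Classify positions by backward induction: terminal positions (no move available) are L. From any other position, the mover wins iff some move reaches an L.
Every edge goes from a vertex to one that appears earlier in the order B, F, H, I, D, C, G, A, E, so processing vertices in that order labels each vertex after all of its successors.
B: no outgoing edge → L
F: →B(L), so W
H: →B(L), so W
I: →B(L), so W
D: →B(L), so W
C: →B(L), so W
G: →I(W), H(W), F(W) — all W, so L
A: →D(W), I(W), F(W) — all W, so L
E: →G(L), so W
The losing starting vertices are exactly the entries labelled L in this table (3 of them).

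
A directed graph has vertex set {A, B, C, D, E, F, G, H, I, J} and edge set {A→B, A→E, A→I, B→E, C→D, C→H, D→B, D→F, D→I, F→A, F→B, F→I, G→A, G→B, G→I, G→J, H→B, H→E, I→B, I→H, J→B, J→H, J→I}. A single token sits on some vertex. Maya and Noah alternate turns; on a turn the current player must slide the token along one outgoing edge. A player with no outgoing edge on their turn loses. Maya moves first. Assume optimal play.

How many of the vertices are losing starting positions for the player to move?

3

Label each position W (a win for the player to move) or L (a loss). A position with no legal move is L; any other position is W exactly when some move reaches an L, and L when every move reaches a W.
Every edge goes from a vertex to one that appears earlier in the order E, B, H, I, A, J, F, D, C, G, so processing vertices in that order labels each vertex after all of its successors.
E: no outgoing edge → L
B: can move to E, which is L ⇒ W
H: can move to E, which is L ⇒ W
I: moves to H(W), B(W); every one is W ⇒ L
A: can move to I, which is L ⇒ W
J: can move to I, which is L ⇒ W
F: can move to I, which is L ⇒ W
D: can move to I, which is L ⇒ W
C: moves to D(W), H(W); every one is W ⇒ L
G: can move to I, which is L ⇒ W
The L vertices are C, E, I; that is 3 in all.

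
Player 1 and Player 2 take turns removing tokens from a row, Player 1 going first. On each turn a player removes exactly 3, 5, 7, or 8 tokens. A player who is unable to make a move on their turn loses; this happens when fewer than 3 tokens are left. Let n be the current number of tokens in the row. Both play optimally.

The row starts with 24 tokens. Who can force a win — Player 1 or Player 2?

Player 2 wins.

Label each position W (a win for the player to move) or L (a loss). A position with no legal move is L; any other position is W exactly when some move reaches an L, and L when every move reaches a W.
n=0: no move → L
n=1: no move → L
n=2: no move → L
n=3: reaches L-position 0 → W
n=4: reaches L-position 1 → W
n=5: reaches L-position 2 → W
n=6: reaches L-position 1 → W
n=7: reaches L-position 2 → W
n=8: reaches L-position 1 → W
n=9: reaches L-position 2 → W
n=10: reaches L-position 2 → W
n=11: only reaches 8(W), 6(W), 4(W), 3(W), all W → L
n=12: only reaches 9(W), 7(W), 5(W), 4(W), all W → L
n=13: only reaches 10(W), 8(W), 6(W), 5(W), all W → L
n=14: reaches L-position 11 → W
n=15: reaches L-position 12 → W
n=16: reaches L-position 13 → W
n=17: reaches L-position 12 → W
n=18: reaches L-position 13 → W
n=19: reaches L-position 12 → W
n=20: reaches L-position 13 → W
n=21: reaches L-position 13 → W
n=22: only reaches 19(W), 17(W), 15(W), 14(W), all W → L
n=23: only reaches 20(W), 18(W), 16(W), 15(W), all W → L
n=24: only reaches 21(W), 19(W), 17(W), 16(W), all W → L
Every move from 24 reaches a W position, so the mover loses.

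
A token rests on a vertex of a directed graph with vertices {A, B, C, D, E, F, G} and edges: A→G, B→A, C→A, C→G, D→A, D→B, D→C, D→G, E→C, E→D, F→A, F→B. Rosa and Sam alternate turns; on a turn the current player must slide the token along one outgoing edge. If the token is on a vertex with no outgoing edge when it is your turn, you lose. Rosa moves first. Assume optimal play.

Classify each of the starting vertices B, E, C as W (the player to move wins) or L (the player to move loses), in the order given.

B: L, E: L, C: W

Positions with no move are L. A position that does have a move is losing for the player to move precisely when every available move leads to a winning position for the opponent. Fill in the labels:
Every edge goes from a vertex to one that appears earlier in the order G, A, B, C, D, F, E, so processing vertices in that order labels each vertex after all of its successors.
G: no outgoing edge → L
A: →G(L), so W
B: →A(W) only, which is W, so L
C: →G(L), so W
D: →B(L), so W
F: →B(L), so W
E: →D(W), C(W) — all W, so L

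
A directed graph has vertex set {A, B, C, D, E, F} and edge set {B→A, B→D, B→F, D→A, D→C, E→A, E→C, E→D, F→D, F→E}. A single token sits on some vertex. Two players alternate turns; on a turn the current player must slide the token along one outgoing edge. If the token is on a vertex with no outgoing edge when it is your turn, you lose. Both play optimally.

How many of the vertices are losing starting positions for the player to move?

3

Classify positions by backward induction: terminal positions (no move available) are L. From any other position, the mover wins iff some move reaches an L.
Every edge goes from a vertex to one that appears earlier in the order A, C, D, E, F, B, so processing vertices in that order labels each vertex after all of its successors.
A: no outgoing edge → L
C: no outgoing edge → L
D: W (go to C, an L position)
E: W (go to C, an L position)
F: L (options E(W), D(W) are all W)
B: W (go to F, an L position)
The L vertices are A, C, F; that is 3 in all.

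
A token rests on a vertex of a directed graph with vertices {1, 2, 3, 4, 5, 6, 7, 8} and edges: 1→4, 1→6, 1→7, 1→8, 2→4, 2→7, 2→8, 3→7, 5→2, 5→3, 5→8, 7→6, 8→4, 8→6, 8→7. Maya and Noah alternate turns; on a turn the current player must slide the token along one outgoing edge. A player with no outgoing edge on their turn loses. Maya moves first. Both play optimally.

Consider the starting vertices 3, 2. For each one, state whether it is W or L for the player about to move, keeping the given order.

Build the W/L table. Terminal = L. A non-terminal position is W if it has a move to some L; otherwise it is L.
Every edge goes from a vertex to one that appears earlier in the order 4, 6, 7, 8, 1, 2, 3, 5, so processing vertices in that order labels each vertex after all of its successors.
4: no outgoing edge → L
6: no outgoing edge → L
7: can move to 6, which is L ⇒ W
8: can move to 6, which is L ⇒ W
1: can move to 6, which is L ⇒ W
2: can move to 4, which is L ⇒ W
3: the only move is to 7(W), a W ⇒ L
5: can move to 3, which is L ⇒ W

3: L, 2: W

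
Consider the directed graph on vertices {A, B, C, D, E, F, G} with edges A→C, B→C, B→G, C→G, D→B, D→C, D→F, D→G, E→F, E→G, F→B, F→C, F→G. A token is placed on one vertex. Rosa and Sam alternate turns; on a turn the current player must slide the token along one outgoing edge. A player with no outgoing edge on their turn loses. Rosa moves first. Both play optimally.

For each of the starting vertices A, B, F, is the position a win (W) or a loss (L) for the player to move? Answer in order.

A: L, B: W, F: W

Classify positions by backward induction: terminal positions (no move available) are L. From any other position, the mover wins iff some move reaches an L.
Every edge goes from a vertex to one that appears earlier in the order G, C, B, F, A, E, D, so processing vertices in that order labels each vertex after all of its successors.
G: no outgoing edge → L
C: →G(L), so W
B: →G(L), so W
F: →G(L), so W
A: →C(W) only, which is W, so L
E: →G(L), so W
D: →G(L), so W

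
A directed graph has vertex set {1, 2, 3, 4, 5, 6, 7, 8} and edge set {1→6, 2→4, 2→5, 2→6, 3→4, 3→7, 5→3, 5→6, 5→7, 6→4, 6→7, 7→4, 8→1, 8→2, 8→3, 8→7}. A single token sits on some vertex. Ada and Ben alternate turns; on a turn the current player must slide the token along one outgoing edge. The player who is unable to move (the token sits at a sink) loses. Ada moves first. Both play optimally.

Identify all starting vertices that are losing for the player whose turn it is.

Compute win/loss labels from the base case upward. A position with no move is L. Any other position is W if it can reach an L in one move, else L.
Every edge goes from a vertex to one that appears earlier in the order 4, 7, 3, 6, 5, 1, 2, 8, so processing vertices in that order labels each vertex after all of its successors.
4: no outgoing edge → L
7: W (go to 4, an L position)
3: W (go to 4, an L position)
6: W (go to 4, an L position)
5: L (options 6(W), 3(W), 7(W) are all W)
1: L (sole option 6(W) is W)
2: W (go to 5, an L position)
8: W (go to 1, an L position)
Reading off the rows marked L gives the requested list; there are 3 such vertices.

1, 4, 5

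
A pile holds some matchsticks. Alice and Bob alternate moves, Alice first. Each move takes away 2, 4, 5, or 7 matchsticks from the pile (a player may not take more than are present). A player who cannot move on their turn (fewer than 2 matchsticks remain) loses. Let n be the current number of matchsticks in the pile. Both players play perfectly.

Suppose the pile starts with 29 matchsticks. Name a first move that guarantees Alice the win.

Remove 2, leaving 27.

Classify positions by backward induction: terminal positions (no move available) are L. From any other position, the mover wins iff some move reaches an L.
n=0: no move → L
n=1: no move → L
n=2: reaches L-position 0 → W
n=3: reaches L-position 1 → W
n=4: reaches L-position 0 → W
n=5: reaches L-position 1 → W
n=6: reaches L-position 1 → W
n=7: reaches L-position 0 → W
n=8: reaches L-position 1 → W
n=9: only reaches 7(W), 5(W), 4(W), 2(W), all W → L
n=10: only reaches 8(W), 6(W), 5(W), 3(W), all W → L
n=11: reaches L-position 9 → W
n=12: reaches L-position 10 → W
n=13: reaches L-position 9 → W
n=14: reaches L-position 10 → W
n=15: reaches L-position 10 → W
n=16: reaches L-position 9 → W
n=17: reaches L-position 10 → W
n=18: only reaches 16(W), 14(W), 13(W), 11(W), all W → L
n=19: only reaches 17(W), 15(W), 14(W), 12(W), all W → L
n=20: reaches L-position 18 → W
n=21: reaches L-position 19 → W
n=22: reaches L-position 18 → W
n=23: reaches L-position 19 → W
n=24: reaches L-position 19 → W
n=25: reaches L-position 18 → W
n=26: reaches L-position 19 → W
n=27: only reaches 25(W), 23(W), 22(W), 20(W), all W → L
n=28: only reaches 26(W), 24(W), 23(W), 21(W), all W → L
n=29: reaches L-position 27 → W
From 29, the L positions reachable in one move are: 27.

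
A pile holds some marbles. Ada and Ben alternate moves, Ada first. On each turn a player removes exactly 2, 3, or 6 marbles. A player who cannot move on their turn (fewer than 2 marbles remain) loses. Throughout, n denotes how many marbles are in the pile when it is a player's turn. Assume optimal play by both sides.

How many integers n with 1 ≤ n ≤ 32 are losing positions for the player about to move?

Label each position W (a win for the player to move) or L (a loss). A position with no legal move is L; any other position is W exactly when some move reaches an L, and L when every move reaches a W.
n=0: no move → L
n=1: no move → L
n=2: can move to 0, which is L ⇒ W
n=3: can move to 1, which is L ⇒ W
n=4: can move to 1, which is L ⇒ W
n=5: moves to 3(W), 2(W); every one is W ⇒ L
n=6: can move to 0, which is L ⇒ W
n=7: can move to 5, which is L ⇒ W
n=8: can move to 5, which is L ⇒ W
n=9: moves to 7(W), 6(W), 3(W); every one is W ⇒ L
n=10: moves to 8(W), 7(W), 4(W); every one is W ⇒ L
n=11: can move to 9, which is L ⇒ W
n=12: can move to 10, which is L ⇒ W
n=13: can move to 10, which is L ⇒ W
n=14: moves to 12(W), 11(W), 8(W); every one is W ⇒ L
n=15: can move to 9, which is L ⇒ W
n=16: can move to 14, which is L ⇒ W
n=17: can move to 14, which is L ⇒ W
n=18: moves to 16(W), 15(W), 12(W); every one is W ⇒ L
n=19: moves to 17(W), 16(W), 13(W); every one is W ⇒ L
n=20: can move to 18, which is L ⇒ W
n=21: can move to 19, which is L ⇒ W
n=22: can move to 19, which is L ⇒ W
n=23: moves to 21(W), 20(W), 17(W); every one is W ⇒ L
n=24: can move to 18, which is L ⇒ W
n=25: can move to 23, which is L ⇒ W
n=26: can move to 23, which is L ⇒ W
n=27: moves to 25(W), 24(W), 21(W); every one is W ⇒ L
n=28: moves to 26(W), 25(W), 22(W); every one is W ⇒ L
n=29: can move to 27, which is L ⇒ W
n=30: can move to 28, which is L ⇒ W
n=31: can move to 28, which is L ⇒ W
n=32: moves to 30(W), 29(W), 26(W); every one is W ⇒ L
L entries with 1 ≤ n ≤ 32 (n=0 is outside the asked range and is not counted): n = 1, 5, 9, 10, 14, 18, 19, 23, 27, 28, 32; that makes 11.

11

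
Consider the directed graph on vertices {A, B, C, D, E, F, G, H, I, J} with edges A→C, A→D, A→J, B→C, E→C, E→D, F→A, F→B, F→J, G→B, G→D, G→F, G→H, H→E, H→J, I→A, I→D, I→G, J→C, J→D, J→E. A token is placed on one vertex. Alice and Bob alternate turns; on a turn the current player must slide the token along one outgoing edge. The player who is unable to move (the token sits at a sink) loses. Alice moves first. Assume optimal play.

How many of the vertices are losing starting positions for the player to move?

Classify positions by backward induction: terminal positions (no move available) are L. From any other position, the mover wins iff some move reaches an L.
Every edge goes from a vertex to one that appears earlier in the order D, C, E, J, A, B, F, H, G, I, so processing vertices in that order labels each vertex after all of its successors.
D: no outgoing edge → L
C: no outgoing edge → L
E: can move to C, which is L ⇒ W
J: can move to C, which is L ⇒ W
A: can move to C, which is L ⇒ W
B: can move to C, which is L ⇒ W
F: moves to B(W), A(W), J(W); every one is W ⇒ L
H: moves to J(W), E(W); every one is W ⇒ L
G: can move to H, which is L ⇒ W
I: can move to D, which is L ⇒ W
The L vertices are C, D, F, H; that is 4 in all.

4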